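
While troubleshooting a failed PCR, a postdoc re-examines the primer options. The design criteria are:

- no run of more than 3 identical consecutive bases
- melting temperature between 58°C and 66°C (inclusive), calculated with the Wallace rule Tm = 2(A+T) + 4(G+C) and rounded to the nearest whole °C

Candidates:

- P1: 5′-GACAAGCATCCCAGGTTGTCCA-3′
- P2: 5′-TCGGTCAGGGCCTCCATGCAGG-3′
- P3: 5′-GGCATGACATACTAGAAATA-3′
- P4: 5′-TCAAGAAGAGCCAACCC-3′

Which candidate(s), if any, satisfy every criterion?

P1 (22 nt, A=6 T=4 G=5 C=7): longest run = 3 ✓; Tm = 2·10 + 4·12 = 68°C, outside 58–66°C ✗ — fails.
P2 (22 nt, A=3 T=4 G=8 C=7): longest run = 3 ✓; Tm = 2·7 + 4·15 = 74°C, outside 58–66°C ✗ — fails.
P3 (20 nt, A=9 T=4 G=4 C=3): longest run = 3 ✓; Tm = 2·13 + 4·7 = 54°C, outside 58–66°C ✗ — fails.
P4 (17 nt, A=7 T=1 G=3 C=6): longest run = 3 ✓; Tm = 2·8 + 4·9 = 52°C, outside 58–66°C ✗ — fails.

None of the candidates satisfy all criteria.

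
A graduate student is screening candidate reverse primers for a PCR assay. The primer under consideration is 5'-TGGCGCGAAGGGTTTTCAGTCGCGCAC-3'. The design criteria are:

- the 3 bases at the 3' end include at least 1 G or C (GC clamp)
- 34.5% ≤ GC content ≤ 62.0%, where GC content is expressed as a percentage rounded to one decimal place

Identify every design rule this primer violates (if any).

Fails: GC content.

Base counts: A=4, T=6, G=10, C=7 (length 27).
GC clamp: 3' end CAC has 2 G/C ✓
GC content: GC 17/27 = 63.0%, outside 34.5–62.0% ✗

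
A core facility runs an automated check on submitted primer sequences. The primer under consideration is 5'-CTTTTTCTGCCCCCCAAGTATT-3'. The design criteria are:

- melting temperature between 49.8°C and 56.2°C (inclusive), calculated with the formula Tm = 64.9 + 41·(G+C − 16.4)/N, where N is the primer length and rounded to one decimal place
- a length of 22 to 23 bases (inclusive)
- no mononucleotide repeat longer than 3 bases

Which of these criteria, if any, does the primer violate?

Base counts: A=3, T=9, G=2, C=8 (length 22).
Tm: Tm = 64.9 + 41·(10 − 16.4)/22 = 53.0°C ✓
length: length 22 ✓
homopolymer run: longest run = 6, exceeds 3 ✗

Fails: homopolymer run.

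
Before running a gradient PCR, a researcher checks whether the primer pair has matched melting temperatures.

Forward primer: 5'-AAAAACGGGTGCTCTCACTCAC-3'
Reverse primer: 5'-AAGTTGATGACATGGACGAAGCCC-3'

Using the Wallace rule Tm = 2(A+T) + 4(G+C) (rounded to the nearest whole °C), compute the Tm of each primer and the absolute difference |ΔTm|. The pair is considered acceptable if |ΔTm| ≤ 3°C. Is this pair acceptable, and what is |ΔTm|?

|ΔTm| = 6°C; the pair is not acceptable.

Forward: A=7 T=4 G=4 C=7 → Tm = 2·11 + 4·11 = 66°C.
Reverse: A=8 T=4 G=7 C=5 → Tm = 2·12 + 4·12 = 72°C.
|ΔTm| = |66 − 72| = 6°C, > 3°C.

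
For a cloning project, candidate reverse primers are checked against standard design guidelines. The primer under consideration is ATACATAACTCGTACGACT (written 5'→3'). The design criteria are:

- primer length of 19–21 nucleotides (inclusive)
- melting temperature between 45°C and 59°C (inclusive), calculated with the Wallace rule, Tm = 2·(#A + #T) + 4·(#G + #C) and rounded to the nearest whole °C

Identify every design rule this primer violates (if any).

Meets all criteria.

Base counts: A=7, T=5, G=2, C=5 (length 19).
length: length 19 ✓
Tm: Tm = 2·12 + 4·7 = 52°C ✓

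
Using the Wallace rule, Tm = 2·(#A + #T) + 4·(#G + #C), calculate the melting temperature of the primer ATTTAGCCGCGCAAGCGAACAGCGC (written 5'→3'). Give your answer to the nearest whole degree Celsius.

Base counts: A=7, T=3, G=7, C=8 (length 25).
Tm = 2·(7+3) + 4·(7+8) = 2·10 + 4·15 = 20 + 60 = 80°C.

80°C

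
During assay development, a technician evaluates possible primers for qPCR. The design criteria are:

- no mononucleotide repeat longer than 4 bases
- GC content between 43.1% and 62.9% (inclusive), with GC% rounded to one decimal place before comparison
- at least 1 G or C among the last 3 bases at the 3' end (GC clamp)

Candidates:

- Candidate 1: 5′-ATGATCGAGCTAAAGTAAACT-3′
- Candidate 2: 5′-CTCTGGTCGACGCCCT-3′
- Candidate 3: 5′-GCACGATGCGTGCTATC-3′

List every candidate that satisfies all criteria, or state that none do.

Candidate 1 (21 nt, A=9 T=5 G=4 C=3): longest run = 3 ✓; GC 7/21 = 33.3%, outside 43.1–62.9% ✗; 3' end ACT has 1 G/C ✓ — fails.
Candidate 2 (16 nt, A=1 T=4 G=4 C=7): longest run = 3 ✓; GC 11/16 = 68.8%, outside 43.1–62.9% ✗; 3' end CCT has 2 G/C ✓ — fails.
Candidate 3 (17 nt, A=3 T=4 G=5 C=5): longest run = 1 ✓; GC 10/17 = 58.8% ✓; 3' end ATC has 1 G/C ✓ — passes.

Candidate 3 only.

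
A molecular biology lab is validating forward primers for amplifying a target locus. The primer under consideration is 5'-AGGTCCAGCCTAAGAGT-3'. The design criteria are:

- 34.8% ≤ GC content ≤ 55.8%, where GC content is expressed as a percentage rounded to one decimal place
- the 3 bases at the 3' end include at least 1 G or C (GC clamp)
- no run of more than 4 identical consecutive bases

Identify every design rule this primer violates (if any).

Base counts: A=5, T=3, G=5, C=4 (length 17).
GC content: GC 9/17 = 52.9% ✓
GC clamp: 3' end AGT has 1 G/C ✓
homopolymer run: longest run = 2 ✓

Meets all criteria.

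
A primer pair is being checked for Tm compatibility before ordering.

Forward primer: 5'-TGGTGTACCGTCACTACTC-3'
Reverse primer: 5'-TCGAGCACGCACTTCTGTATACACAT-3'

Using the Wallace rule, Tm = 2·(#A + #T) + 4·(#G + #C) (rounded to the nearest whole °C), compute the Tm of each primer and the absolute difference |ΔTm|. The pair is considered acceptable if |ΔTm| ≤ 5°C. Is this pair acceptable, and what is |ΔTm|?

Forward: A=3 T=6 G=4 C=6 → Tm = 2·9 + 4·10 = 58°C.
Reverse: A=7 T=7 G=4 C=8 → Tm = 2·14 + 4·12 = 76°C.
|ΔTm| = |58 − 76| = 18°C, > 5°C.

|ΔTm| = 18°C; the pair is not acceptable.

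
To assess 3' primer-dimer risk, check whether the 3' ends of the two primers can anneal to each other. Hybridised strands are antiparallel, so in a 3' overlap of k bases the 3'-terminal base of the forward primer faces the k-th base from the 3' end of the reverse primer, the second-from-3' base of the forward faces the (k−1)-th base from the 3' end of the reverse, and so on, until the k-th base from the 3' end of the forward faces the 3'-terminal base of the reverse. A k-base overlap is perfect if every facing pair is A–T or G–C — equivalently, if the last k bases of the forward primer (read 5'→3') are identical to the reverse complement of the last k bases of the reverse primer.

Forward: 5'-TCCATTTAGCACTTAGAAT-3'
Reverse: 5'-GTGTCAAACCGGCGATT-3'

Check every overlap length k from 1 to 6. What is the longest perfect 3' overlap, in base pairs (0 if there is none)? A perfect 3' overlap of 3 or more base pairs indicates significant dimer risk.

Longest perfect overlap: 3 complementary base pairs; significant dimer risk (threshold 3).

Last 6 bases (5'→3') — forward …TAGAAT, reverse …GCGATT.
Reverse complement of the reverse primer's last 6 bases: AATCGC; its first k bases are the reverse complement of the reverse primer's last k bases, so a perfect k-base overlap needs the forward primer's last k bases to equal them.
Comparing (forward last k vs required): k=1: T vs A ✗; k=2: AT vs AA ✗; k=3: AAT vs AAT ✓; k=4: GAAT vs AATC ✗; k=5: AGAAT vs AATCG ✗; k=6: TAGAAT vs AATCGC ✗.
Only k = 3 is perfect, so the longest perfect 3' overlap is 3.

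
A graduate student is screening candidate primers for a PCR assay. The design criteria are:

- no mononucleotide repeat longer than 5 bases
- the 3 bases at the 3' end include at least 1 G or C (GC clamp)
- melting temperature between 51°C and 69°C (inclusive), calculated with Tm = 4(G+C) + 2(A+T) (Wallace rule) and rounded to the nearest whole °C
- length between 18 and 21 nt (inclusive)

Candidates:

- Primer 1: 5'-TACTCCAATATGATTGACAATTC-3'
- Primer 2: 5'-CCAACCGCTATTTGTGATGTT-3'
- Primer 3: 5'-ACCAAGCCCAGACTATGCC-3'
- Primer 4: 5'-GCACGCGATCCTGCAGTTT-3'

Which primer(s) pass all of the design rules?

Primer 2 and Primer 3.

Primer 1 (23 nt, A=8 T=8 G=2 C=5): longest run = 2 ✓; 3' end TTC has 1 G/C ✓; Tm = 2·16 + 4·7 = 60°C ✓; length 23, outside 18–21 ✗ — fails.
Primer 2 (21 nt, A=4 T=8 G=4 C=5): longest run = 3 ✓; 3' end GTT has 1 G/C ✓; Tm = 2·12 + 4·9 = 60°C ✓; length 21 ✓ — passes.
Primer 3 (19 nt, A=6 T=2 G=3 C=8): longest run = 3 ✓; 3' end GCC has 3 G/C ✓; Tm = 2·8 + 4·11 = 60°C ✓; length 19 ✓ — passes.
Primer 4 (19 nt, A=3 T=5 G=5 C=6): longest run = 3 ✓; 3' end TTT has 0 G/C, need ≥1 ✗; Tm = 2·8 + 4·11 = 60°C ✓; length 19 ✓ — fails.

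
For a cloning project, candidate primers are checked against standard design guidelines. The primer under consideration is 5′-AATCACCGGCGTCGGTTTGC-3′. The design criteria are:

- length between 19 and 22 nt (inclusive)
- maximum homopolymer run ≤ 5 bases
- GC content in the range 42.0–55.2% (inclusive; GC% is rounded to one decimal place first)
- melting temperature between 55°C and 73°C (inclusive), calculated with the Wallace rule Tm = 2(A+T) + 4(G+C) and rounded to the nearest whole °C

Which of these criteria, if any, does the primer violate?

Fails: GC content.

Base counts: A=3, T=5, G=6, C=6 (length 20).
length: length 20 ✓
homopolymer run: longest run = 3 ✓
GC content: GC 12/20 = 60.0%, outside 42.0–55.2% ✗
Tm: Tm = 2·8 + 4·12 = 64°C ✓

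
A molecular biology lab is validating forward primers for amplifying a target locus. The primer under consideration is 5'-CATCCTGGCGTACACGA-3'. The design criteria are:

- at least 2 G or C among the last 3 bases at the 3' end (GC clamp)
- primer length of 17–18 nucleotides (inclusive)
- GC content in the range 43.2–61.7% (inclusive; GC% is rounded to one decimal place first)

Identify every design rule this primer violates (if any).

Base counts: A=4, T=3, G=4, C=6 (length 17).
GC clamp: 3' end CGA has 2 G/C ✓
length: length 17 ✓
GC content: GC 10/17 = 58.8% ✓

Meets all criteria.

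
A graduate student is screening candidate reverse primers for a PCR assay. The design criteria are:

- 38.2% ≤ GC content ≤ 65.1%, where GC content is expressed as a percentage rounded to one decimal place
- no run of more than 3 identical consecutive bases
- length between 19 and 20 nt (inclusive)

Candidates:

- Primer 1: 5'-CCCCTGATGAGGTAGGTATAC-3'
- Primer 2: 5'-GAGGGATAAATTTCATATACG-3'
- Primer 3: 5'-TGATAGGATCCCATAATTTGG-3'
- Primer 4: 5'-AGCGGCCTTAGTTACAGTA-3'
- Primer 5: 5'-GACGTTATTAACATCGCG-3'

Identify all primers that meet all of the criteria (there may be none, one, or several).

Primer 1 (21 nt, A=5 T=5 G=6 C=5): GC 11/21 = 52.4% ✓; longest run = 4, exceeds 3 ✗; length 21, outside 19–20 ✗ — fails.
Primer 2 (21 nt, A=8 T=6 G=5 C=2): GC 7/21 = 33.3%, outside 38.2–65.1% ✗; longest run = 3 ✓; length 21, outside 19–20 ✗ — fails.
Primer 3 (21 nt, A=6 T=7 G=5 C=3): GC 8/21 = 38.1%, outside 38.2–65.1% ✗; longest run = 3 ✓; length 21, outside 19–20 ✗ — fails.
Primer 4 (19 nt, A=5 T=5 G=5 C=4): GC 9/19 = 47.4% ✓; longest run = 2 ✓; length 19 ✓ — passes.
Primer 5 (18 nt, A=5 T=5 G=4 C=4): GC 8/18 = 44.4% ✓; longest run = 2 ✓; length 18, outside 19–20 ✗ — fails.

Primer 4 only.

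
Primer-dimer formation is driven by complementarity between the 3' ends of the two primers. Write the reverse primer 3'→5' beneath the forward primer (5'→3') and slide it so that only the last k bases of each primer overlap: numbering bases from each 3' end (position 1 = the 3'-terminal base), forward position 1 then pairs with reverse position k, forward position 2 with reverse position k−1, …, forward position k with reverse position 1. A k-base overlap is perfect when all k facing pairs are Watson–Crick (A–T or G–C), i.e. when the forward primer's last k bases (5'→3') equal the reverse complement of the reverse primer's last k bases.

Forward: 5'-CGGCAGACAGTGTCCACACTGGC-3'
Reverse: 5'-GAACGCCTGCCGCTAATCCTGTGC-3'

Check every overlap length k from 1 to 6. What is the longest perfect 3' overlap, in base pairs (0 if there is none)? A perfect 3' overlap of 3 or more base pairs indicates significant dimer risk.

Longest perfect overlap: 2 complementary base pairs; below the dimer-risk threshold (threshold 3).

Last 6 bases (5'→3') — forward …ACTGGC, reverse …CTGTGC.
Reverse complement of the reverse primer's last 6 bases: GCACAG; its first k bases are the reverse complement of the reverse primer's last k bases, so a perfect k-base overlap needs the forward primer's last k bases to equal them.
Comparing (forward last k vs required): k=1: C vs G ✗; k=2: GC vs GC ✓; k=3: GGC vs GCA ✗; k=4: TGGC vs GCAC ✗; k=5: CTGGC vs GCACA ✗; k=6: ACTGGC vs GCACAG ✗.
Only k = 2 is perfect, so the longest perfect 3' overlap is 2.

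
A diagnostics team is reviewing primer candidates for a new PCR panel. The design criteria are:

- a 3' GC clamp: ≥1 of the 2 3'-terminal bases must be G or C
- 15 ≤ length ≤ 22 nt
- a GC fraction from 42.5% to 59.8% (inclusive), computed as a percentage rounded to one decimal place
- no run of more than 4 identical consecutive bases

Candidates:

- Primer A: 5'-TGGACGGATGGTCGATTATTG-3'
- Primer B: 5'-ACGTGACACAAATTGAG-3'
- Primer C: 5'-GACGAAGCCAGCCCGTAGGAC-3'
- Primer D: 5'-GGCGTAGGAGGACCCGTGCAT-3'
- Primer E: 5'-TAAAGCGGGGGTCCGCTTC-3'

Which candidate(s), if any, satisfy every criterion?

Primer A only.

Primer A (21 nt, A=4 T=7 G=8 C=2): 3' end TG has 1 G/C ✓; length 21 ✓; GC 10/21 = 47.6% ✓; longest run = 2 ✓ — passes.
Primer B (17 nt, A=7 T=3 G=4 C=3): 3' end AG has 1 G/C ✓; length 17 ✓; GC 7/17 = 41.2%, outside 42.5–59.8% ✗; longest run = 3 ✓ — fails.
Primer C (21 nt, A=6 T=1 G=7 C=7): 3' end AC has 1 G/C ✓; length 21 ✓; GC 14/21 = 66.7%, outside 42.5–59.8% ✗; longest run = 3 ✓ — fails.
Primer D (21 nt, A=4 T=3 G=9 C=5): 3' end AT has 0 G/C, need ≥1 ✗; length 21 ✓; GC 14/21 = 66.7%, outside 42.5–59.8% ✗; longest run = 3 ✓ — fails.
Primer E (19 nt, A=3 T=4 G=7 C=5): 3' end TC has 1 G/C ✓; length 19 ✓; GC 12/19 = 63.2%, outside 42.5–59.8% ✗; longest run = 5, exceeds 4 ✗ — fails.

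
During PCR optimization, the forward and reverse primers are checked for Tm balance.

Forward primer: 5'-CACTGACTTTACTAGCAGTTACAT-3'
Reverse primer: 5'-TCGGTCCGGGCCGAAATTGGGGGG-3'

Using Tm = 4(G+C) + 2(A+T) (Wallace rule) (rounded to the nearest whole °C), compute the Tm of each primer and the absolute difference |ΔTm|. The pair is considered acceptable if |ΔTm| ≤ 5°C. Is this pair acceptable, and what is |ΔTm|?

Forward: A=7 T=8 G=3 C=6 → Tm = 2·15 + 4·9 = 66°C.
Reverse: A=3 T=4 G=12 C=5 → Tm = 2·7 + 4·17 = 82°C.
|ΔTm| = |66 − 82| = 16°C, > 5°C.

|ΔTm| = 16°C; the pair is not acceptable.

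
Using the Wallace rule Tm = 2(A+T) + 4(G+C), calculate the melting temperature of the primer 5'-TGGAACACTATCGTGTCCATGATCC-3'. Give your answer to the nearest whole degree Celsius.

74°C

Base counts: A=6, T=7, G=5, C=7 (length 25).
Tm = 2·(6+7) + 4·(5+7) = 2·13 + 4·12 = 26 + 48 = 74°C.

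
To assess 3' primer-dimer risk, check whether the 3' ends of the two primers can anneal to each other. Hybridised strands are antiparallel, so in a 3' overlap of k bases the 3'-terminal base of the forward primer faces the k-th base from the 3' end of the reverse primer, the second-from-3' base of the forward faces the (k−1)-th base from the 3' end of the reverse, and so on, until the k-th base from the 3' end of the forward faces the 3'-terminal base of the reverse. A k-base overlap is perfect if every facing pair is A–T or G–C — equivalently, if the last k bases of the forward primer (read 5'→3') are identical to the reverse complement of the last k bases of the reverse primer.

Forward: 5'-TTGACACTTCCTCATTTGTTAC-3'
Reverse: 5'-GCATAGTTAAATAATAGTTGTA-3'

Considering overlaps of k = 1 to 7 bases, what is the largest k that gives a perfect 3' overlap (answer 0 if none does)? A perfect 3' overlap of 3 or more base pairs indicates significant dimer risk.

Longest perfect overlap: 3 complementary base pairs; significant dimer risk (threshold 3).

Last 7 bases (5'→3') — forward …TTGTTAC, reverse …AGTTGTA.
Reverse complement of the reverse primer's last 7 bases: TACAACT; its first k bases are the reverse complement of the reverse primer's last k bases, so a perfect k-base overlap needs the forward primer's last k bases to equal them.
Comparing (forward last k vs required): k=1: C vs T ✗; k=2: AC vs TA ✗; k=3: TAC vs TAC ✓; k=4: TTAC vs TACA ✗; k=5: GTTAC vs TACAA ✗; k=6: TGTTAC vs TACAAC ✗; k=7: TTGTTAC vs TACAACT ✗.
Only k = 3 is perfect, so the longest perfect 3' overlap is 3.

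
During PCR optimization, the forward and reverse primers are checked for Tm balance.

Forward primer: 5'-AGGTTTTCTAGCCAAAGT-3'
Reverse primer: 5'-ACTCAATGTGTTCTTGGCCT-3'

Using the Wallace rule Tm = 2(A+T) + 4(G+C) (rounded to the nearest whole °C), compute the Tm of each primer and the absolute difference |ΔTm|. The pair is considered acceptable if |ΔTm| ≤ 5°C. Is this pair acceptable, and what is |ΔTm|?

|ΔTm| = 8°C; the pair is not acceptable.

Forward: A=5 T=6 G=4 C=3 → Tm = 2·11 + 4·7 = 50°C.
Reverse: A=3 T=8 G=4 C=5 → Tm = 2·11 + 4·9 = 58°C.
|ΔTm| = |50 − 58| = 8°C, > 5°C.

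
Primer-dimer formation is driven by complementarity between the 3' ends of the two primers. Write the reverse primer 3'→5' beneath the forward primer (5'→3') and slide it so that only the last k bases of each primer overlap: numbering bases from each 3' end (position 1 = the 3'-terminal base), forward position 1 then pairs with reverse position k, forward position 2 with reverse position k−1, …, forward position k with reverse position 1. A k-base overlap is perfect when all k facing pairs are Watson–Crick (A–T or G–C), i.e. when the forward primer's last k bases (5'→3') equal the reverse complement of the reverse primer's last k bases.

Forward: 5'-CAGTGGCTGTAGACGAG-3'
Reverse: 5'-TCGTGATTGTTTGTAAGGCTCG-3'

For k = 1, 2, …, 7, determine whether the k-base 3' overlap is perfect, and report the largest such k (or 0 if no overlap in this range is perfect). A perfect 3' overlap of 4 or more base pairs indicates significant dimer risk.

Longest perfect overlap: 4 complementary base pairs; significant dimer risk (threshold 4).

Last 7 bases (5'→3') — forward …AGACGAG, reverse …AGGCTCG.
Reverse complement of the reverse primer's last 7 bases: CGAGCCT; its first k bases are the reverse complement of the reverse primer's last k bases, so a perfect k-base overlap needs the forward primer's last k bases to equal them.
Comparing (forward last k vs required): k=1: G vs C ✗; k=2: AG vs CG ✗; k=3: GAG vs CGA ✗; k=4: CGAG vs CGAG ✓; k=5: ACGAG vs CGAGC ✗; k=6: GACGAG vs CGAGCC ✗; k=7: AGACGAG vs CGAGCCT ✗.
Only k = 4 is perfect, so the longest perfect 3' overlap is 4.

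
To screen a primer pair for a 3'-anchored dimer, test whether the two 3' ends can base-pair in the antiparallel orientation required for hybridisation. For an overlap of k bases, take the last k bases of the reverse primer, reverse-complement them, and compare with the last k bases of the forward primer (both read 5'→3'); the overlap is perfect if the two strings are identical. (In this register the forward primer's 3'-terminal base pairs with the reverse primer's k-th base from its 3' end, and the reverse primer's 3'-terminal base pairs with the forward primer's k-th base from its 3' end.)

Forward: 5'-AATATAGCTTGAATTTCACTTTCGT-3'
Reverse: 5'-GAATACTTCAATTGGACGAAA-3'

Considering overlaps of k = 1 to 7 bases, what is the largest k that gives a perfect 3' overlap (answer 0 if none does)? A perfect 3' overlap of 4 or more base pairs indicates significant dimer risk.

Longest perfect overlap: 6 complementary base pairs; significant dimer risk (threshold 4).

Last 7 bases (5'→3') — forward …CTTTCGT, reverse …GACGAAA.
Reverse complement of the reverse primer's last 7 bases: TTTCGTC; its first k bases are the reverse complement of the reverse primer's last k bases, so a perfect k-base overlap needs the forward primer's last k bases to equal them.
Comparing (forward last k vs required): k=1: T vs T ✓; k=2: GT vs TT ✗; k=3: CGT vs TTT ✗; k=4: TCGT vs TTTC ✗; k=5: TTCGT vs TTTCG ✗; k=6: TTTCGT vs TTTCGT ✓; k=7: CTTTCGT vs TTTCGTC ✗.
Perfect overlaps at k = 1, 6; the largest is 6.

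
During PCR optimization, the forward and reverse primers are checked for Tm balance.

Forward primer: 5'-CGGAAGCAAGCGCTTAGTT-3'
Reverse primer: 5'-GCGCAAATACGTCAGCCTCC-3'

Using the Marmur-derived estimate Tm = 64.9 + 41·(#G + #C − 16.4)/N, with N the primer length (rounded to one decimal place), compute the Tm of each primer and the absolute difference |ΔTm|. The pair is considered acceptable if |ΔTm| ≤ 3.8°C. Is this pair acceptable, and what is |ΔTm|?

Forward: G+C = 10, N = 19 → Tm = 64.9 + 41·(10 − 16.4)/19 = 51.1°C.
Reverse: G+C = 12, N = 20 → Tm = 64.9 + 41·(12 − 16.4)/20 = 55.9°C.
|ΔTm| = |51.1 − 55.9| = 4.8°C, > 3.8°C.

|ΔTm| = 4.8°C; the pair is not acceptable.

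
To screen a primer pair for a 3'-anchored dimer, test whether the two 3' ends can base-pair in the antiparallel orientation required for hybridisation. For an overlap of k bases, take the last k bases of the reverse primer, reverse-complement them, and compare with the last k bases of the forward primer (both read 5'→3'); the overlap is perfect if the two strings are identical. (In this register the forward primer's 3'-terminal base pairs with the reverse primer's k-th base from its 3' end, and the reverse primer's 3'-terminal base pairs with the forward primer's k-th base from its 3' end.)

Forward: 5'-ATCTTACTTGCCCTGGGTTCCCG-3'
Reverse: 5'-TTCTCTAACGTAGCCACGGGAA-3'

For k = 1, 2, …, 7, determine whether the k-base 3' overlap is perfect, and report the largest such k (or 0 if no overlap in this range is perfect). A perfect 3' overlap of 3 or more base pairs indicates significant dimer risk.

Longest perfect overlap: 6 complementary base pairs; significant dimer risk (threshold 3).

Last 7 bases (5'→3') — forward …GTTCCCG, reverse …ACGGGAA.
Reverse complement of the reverse primer's last 7 bases: TTCCCGT; its first k bases are the reverse complement of the reverse primer's last k bases, so a perfect k-base overlap needs the forward primer's last k bases to equal them.
Comparing (forward last k vs required): k=1: G vs T ✗; k=2: CG vs TT ✗; k=3: CCG vs TTC ✗; k=4: CCCG vs TTCC ✗; k=5: TCCCG vs TTCCC ✗; k=6: TTCCCG vs TTCCCG ✓; k=7: GTTCCCG vs TTCCCGT ✗.
Only k = 6 is perfect, so the longest perfect 3' overlap is 6.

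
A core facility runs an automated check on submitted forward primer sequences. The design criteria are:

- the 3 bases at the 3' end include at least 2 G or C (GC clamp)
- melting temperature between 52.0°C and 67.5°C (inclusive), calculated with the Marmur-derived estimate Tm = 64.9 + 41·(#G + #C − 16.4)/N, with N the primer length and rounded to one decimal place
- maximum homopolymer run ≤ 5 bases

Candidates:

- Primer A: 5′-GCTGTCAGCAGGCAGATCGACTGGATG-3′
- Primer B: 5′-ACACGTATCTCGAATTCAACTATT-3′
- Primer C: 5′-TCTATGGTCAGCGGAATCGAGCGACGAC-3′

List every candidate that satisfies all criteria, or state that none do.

Primer A (27 nt, A=6 T=5 G=10 C=6): 3' end ATG has 1 G/C, need ≥2 ✗; Tm = 64.9 + 41·(16 − 16.4)/27 = 64.3°C ✓; longest run = 2 ✓ — fails.
Primer B (24 nt, A=8 T=8 G=2 C=6): 3' end ATT has 0 G/C, need ≥2 ✗; Tm = 64.9 + 41·(8 − 16.4)/24 = 50.6°C, outside 52.0–67.5°C ✗; longest run = 2 ✓ — fails.
Primer C (28 nt, A=7 T=5 G=9 C=7): 3' end GAC has 2 G/C ✓; Tm = 64.9 + 41·(16 − 16.4)/28 = 64.3°C ✓; longest run = 2 ✓ — passes.

Primer C only.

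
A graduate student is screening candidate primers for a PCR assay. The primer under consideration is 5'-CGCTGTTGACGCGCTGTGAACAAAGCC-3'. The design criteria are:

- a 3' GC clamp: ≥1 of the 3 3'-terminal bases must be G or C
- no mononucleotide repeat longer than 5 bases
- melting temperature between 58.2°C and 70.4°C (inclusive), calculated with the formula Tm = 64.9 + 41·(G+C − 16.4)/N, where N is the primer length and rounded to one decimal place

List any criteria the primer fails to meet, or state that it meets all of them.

Base counts: A=6, T=5, G=8, C=8 (length 27).
GC clamp: 3' end GCC has 3 G/C ✓
homopolymer run: longest run = 3 ✓
Tm: Tm = 64.9 + 41·(16 − 16.4)/27 = 64.3°C ✓

Meets all criteria.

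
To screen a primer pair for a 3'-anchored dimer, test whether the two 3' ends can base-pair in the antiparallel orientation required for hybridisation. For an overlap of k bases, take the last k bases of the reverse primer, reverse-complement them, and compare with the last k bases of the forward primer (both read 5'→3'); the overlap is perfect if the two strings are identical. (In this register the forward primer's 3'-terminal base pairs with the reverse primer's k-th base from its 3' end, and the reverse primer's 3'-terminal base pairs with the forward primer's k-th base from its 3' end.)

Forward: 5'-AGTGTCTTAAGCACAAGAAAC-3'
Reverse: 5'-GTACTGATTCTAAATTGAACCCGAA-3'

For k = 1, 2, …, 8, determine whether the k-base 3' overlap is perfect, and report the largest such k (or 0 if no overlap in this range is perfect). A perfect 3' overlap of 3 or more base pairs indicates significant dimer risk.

Last 8 bases (5'→3') — forward …CAAGAAAC, reverse …AACCCGAA.
Reverse complement of the reverse primer's last 8 bases: TTCGGGTT; its first k bases are the reverse complement of the reverse primer's last k bases, so a perfect k-base overlap needs the forward primer's last k bases to equal them.
Comparing (forward last k vs required): k=1: C vs T ✗; k=2: AC vs TT ✗; k=3: AAC vs TTC ✗; k=4: AAAC vs TTCG ✗; k=5: GAAAC vs TTCGG ✗; k=6: AGAAAC vs TTCGGG ✗; k=7: AAGAAAC vs TTCGGGT ✗; k=8: CAAGAAAC vs TTCGGGTT ✗.
No overlap length from 1 to 8 is perfect, so the longest perfect 3' overlap is 0.

Longest perfect overlap: 0 complementary base pairs; below the dimer-risk threshold (threshold 3).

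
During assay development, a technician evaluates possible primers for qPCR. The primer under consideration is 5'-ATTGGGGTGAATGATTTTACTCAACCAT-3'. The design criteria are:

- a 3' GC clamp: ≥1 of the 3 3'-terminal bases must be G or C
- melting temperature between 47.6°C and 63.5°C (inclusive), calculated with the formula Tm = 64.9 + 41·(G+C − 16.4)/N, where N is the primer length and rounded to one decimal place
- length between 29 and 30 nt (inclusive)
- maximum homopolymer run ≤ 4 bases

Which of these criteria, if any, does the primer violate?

Base counts: A=8, T=10, G=6, C=4 (length 28).
GC clamp: 3' end CAT has 1 G/C ✓
Tm: Tm = 64.9 + 41·(10 − 16.4)/28 = 55.5°C ✓
length: length 28, outside 29–30 ✗
homopolymer run: longest run = 4 ✓

Fails: length.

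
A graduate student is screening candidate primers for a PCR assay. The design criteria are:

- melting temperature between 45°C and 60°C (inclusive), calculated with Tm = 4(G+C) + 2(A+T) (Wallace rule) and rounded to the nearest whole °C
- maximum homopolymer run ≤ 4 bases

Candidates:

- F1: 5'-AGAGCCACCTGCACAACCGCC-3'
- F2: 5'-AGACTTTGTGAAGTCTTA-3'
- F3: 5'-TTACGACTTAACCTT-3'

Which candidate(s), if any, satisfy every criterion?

F2 only.

F1 (21 nt, A=6 T=1 G=4 C=10): Tm = 2·7 + 4·14 = 70°C, outside 45–60°C ✗; longest run = 2 ✓ — fails.
F2 (18 nt, A=5 T=7 G=4 C=2): Tm = 2·12 + 4·6 = 48°C ✓; longest run = 3 ✓ — passes.
F3 (15 nt, A=4 T=6 G=1 C=4): Tm = 2·10 + 4·5 = 40°C, outside 45–60°C ✗; longest run = 2 ✓ — fails.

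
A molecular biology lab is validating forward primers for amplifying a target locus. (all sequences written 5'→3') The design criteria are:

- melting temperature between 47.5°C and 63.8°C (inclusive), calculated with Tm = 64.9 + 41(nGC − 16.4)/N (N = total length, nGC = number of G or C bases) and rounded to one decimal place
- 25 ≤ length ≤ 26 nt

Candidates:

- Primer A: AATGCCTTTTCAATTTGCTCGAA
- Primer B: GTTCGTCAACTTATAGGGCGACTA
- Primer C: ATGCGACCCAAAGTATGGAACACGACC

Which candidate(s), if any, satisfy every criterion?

None of the candidates satisfy all criteria.

Primer A (23 nt, A=6 T=9 G=3 C=5): Tm = 64.9 + 41·(8 − 16.4)/23 = 49.9°C ✓; length 23, outside 25–26 ✗ — fails.
Primer B (24 nt, A=6 T=7 G=6 C=5): Tm = 64.9 + 41·(11 − 16.4)/24 = 55.7°C ✓; length 24, outside 25–26 ✗ — fails.
Primer C (27 nt, A=10 T=3 G=6 C=8): Tm = 64.9 + 41·(14 − 16.4)/27 = 61.3°C ✓; length 27, outside 25–26 ✗ — fails.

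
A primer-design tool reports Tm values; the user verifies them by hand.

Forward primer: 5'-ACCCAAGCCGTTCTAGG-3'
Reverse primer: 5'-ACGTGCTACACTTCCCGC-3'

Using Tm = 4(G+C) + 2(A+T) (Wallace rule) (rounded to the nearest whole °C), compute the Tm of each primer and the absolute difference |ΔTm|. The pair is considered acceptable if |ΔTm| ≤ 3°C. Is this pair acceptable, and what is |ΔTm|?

|ΔTm| = 4°C; the pair is not acceptable.

Forward: A=4 T=3 G=4 C=6 → Tm = 2·7 + 4·10 = 54°C.
Reverse: A=3 T=4 G=3 C=8 → Tm = 2·7 + 4·11 = 58°C.
|ΔTm| = |54 − 58| = 4°C, > 3°C.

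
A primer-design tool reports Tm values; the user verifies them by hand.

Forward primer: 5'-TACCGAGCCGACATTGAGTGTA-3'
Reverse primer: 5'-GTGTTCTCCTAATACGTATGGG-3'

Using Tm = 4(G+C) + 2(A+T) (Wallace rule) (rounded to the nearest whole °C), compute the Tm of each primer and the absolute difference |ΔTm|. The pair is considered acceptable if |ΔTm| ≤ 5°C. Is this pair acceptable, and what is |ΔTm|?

Forward: A=6 T=5 G=6 C=5 → Tm = 2·11 + 4·11 = 66°C.
Reverse: A=4 T=8 G=6 C=4 → Tm = 2·12 + 4·10 = 64°C.
|ΔTm| = |66 − 64| = 2°C, ≤ 5°C.

|ΔTm| = 2°C; the pair is acceptable.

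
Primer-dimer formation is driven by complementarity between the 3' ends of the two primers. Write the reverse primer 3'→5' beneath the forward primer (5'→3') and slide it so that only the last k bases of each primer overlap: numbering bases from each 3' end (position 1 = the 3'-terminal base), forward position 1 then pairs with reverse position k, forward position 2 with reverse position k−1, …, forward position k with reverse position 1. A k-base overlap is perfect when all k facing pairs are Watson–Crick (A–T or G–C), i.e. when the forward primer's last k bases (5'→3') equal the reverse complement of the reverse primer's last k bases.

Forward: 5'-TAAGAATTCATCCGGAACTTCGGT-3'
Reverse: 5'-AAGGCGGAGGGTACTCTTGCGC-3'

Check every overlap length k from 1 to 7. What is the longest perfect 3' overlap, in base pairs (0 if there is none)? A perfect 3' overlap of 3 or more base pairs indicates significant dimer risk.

Last 7 bases (5'→3') — forward …CTTCGGT, reverse …CTTGCGC.
Reverse complement of the reverse primer's last 7 bases: GCGCAAG; its first k bases are the reverse complement of the reverse primer's last k bases, so a perfect k-base overlap needs the forward primer's last k bases to equal them.
Comparing (forward last k vs required): k=1: T vs G ✗; k=2: GT vs GC ✗; k=3: GGT vs GCG ✗; k=4: CGGT vs GCGC ✗; k=5: TCGGT vs GCGCA ✗; k=6: TTCGGT vs GCGCAA ✗; k=7: CTTCGGT vs GCGCAAG ✗.
No overlap length from 1 to 7 is perfect, so the longest perfect 3' overlap is 0.

Longest perfect overlap: 0 complementary base pairs; below the dimer-risk threshold (threshold 3).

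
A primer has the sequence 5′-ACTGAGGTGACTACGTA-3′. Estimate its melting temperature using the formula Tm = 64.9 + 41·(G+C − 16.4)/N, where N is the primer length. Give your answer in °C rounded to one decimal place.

Base counts: A=5, T=4, G=5, C=3; G+C = 8, N = 17.
Tm = 64.9 + 41·(8 − 16.4)/17 = 64.9 + -344.40/17 = 44.6°C.

44.6°C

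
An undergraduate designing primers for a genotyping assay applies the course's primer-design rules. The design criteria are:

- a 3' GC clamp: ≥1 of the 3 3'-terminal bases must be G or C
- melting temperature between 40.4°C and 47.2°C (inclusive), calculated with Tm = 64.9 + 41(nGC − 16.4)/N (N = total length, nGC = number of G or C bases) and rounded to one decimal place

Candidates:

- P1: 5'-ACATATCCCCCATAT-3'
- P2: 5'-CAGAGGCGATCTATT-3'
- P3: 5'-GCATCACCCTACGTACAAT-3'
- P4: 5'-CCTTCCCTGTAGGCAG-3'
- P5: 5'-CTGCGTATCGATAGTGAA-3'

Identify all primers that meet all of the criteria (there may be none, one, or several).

P5 only.

P1 (15 nt, A=5 T=4 G=0 C=6): 3' end TAT has 0 G/C, need ≥1 ✗; Tm = 64.9 + 41·(6 − 16.4)/15 = 36.5°C, outside 40.4–47.2°C ✗ — fails.
P2 (15 nt, A=4 T=4 G=4 C=3): 3' end ATT has 0 G/C, need ≥1 ✗; Tm = 64.9 + 41·(7 − 16.4)/15 = 39.2°C, outside 40.4–47.2°C ✗ — fails.
P3 (19 nt, A=6 T=4 G=2 C=7): 3' end AAT has 0 G/C, need ≥1 ✗; Tm = 64.9 + 41·(9 − 16.4)/19 = 48.9°C, outside 40.4–47.2°C ✗ — fails.
P4 (16 nt, A=2 T=4 G=4 C=6): 3' end CAG has 2 G/C ✓; Tm = 64.9 + 41·(10 − 16.4)/16 = 48.5°C, outside 40.4–47.2°C ✗ — fails.
P5 (18 nt, A=5 T=5 G=5 C=3): 3' end GAA has 1 G/C ✓; Tm = 64.9 + 41·(8 − 16.4)/18 = 45.8°C ✓ — passes.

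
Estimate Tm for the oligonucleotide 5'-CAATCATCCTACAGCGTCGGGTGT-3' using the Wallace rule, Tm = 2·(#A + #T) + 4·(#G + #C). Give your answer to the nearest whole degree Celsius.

74°C

Base counts: A=5, T=6, G=6, C=7 (length 24).
Tm = 2·(5+6) + 4·(6+7) = 2·11 + 4·13 = 22 + 52 = 74°C.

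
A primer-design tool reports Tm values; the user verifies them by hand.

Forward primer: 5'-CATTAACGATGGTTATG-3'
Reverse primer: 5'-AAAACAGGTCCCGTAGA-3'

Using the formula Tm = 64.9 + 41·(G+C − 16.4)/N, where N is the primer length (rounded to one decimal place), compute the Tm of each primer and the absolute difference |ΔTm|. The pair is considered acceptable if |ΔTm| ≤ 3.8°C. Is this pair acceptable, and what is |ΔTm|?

|ΔTm| = 4.8°C; the pair is not acceptable.

Forward: G+C = 6, N = 17 → Tm = 64.9 + 41·(6 − 16.4)/17 = 39.8°C.
Reverse: G+C = 8, N = 17 → Tm = 64.9 + 41·(8 − 16.4)/17 = 44.6°C.
|ΔTm| = |39.8 − 44.6| = 4.8°C, > 3.8°C.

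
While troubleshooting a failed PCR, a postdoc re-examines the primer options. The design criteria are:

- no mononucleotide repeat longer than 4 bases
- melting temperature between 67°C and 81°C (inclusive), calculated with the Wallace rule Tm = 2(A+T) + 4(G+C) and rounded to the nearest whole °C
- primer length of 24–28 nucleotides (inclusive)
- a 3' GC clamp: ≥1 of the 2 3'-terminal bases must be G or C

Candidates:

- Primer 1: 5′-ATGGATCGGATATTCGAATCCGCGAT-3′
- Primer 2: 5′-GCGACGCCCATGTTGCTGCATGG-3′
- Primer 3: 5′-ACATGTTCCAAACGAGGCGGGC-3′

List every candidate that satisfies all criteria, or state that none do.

Primer 1 (26 nt, A=7 T=7 G=7 C=5): longest run = 2 ✓; Tm = 2·14 + 4·12 = 76°C ✓; length 26 ✓; 3' end AT has 0 G/C, need ≥1 ✗ — fails.
Primer 2 (23 nt, A=3 T=5 G=8 C=7): longest run = 3 ✓; Tm = 2·8 + 4·15 = 76°C ✓; length 23, outside 24–28 ✗; 3' end GG has 2 G/C ✓ — fails.
Primer 3 (22 nt, A=6 T=3 G=7 C=6): longest run = 3 ✓; Tm = 2·9 + 4·13 = 70°C ✓; length 22, outside 24–28 ✗; 3' end GC has 2 G/C ✓ — fails.

None of the candidates satisfy all criteria.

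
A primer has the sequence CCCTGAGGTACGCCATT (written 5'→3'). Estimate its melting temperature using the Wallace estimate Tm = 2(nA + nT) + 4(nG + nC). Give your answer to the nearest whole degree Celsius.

Base counts: A=3, T=4, G=4, C=6 (length 17).
Tm = 2·(3+4) + 4·(4+6) = 2·7 + 4·10 = 14 + 40 = 54°C.

54°C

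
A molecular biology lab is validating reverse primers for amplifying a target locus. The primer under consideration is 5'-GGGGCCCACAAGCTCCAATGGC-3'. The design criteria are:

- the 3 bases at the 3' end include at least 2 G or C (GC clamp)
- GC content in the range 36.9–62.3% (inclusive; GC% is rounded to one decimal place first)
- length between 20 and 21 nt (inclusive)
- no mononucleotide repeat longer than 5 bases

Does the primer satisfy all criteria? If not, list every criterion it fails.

Fails: GC content, length.

Base counts: A=5, T=2, G=7, C=8 (length 22).
GC clamp: 3' end GGC has 3 G/C ✓
GC content: GC 15/22 = 68.2%, outside 36.9–62.3% ✗
length: length 22, outside 20–21 ✗
homopolymer run: longest run = 4 ✓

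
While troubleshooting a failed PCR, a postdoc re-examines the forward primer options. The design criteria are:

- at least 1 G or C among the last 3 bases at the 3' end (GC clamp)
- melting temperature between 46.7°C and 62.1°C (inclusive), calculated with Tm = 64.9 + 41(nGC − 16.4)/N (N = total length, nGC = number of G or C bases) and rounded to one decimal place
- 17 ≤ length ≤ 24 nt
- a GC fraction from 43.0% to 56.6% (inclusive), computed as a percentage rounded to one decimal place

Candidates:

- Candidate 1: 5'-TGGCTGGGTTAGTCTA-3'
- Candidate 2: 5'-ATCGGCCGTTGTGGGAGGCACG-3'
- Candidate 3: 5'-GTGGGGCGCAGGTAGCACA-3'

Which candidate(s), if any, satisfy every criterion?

Candidate 1 (16 nt, A=2 T=6 G=6 C=2): 3' end CTA has 1 G/C ✓; Tm = 64.9 + 41·(8 − 16.4)/16 = 43.4°C, outside 46.7–62.1°C ✗; length 16, outside 17–24 ✗; GC 8/16 = 50.0% ✓ — fails.
Candidate 2 (22 nt, A=3 T=4 G=10 C=5): 3' end ACG has 2 G/C ✓; Tm = 64.9 + 41·(15 − 16.4)/22 = 62.3°C, outside 46.7–62.1°C ✗; length 22 ✓; GC 15/22 = 68.2%, outside 43.0–56.6% ✗ — fails.
Candidate 3 (19 nt, A=4 T=2 G=9 C=4): 3' end ACA has 1 G/C ✓; Tm = 64.9 + 41·(13 − 16.4)/19 = 57.6°C ✓; length 19 ✓; GC 13/19 = 68.4%, outside 43.0–56.6% ✗ — fails.

None of the candidates satisfy all criteria.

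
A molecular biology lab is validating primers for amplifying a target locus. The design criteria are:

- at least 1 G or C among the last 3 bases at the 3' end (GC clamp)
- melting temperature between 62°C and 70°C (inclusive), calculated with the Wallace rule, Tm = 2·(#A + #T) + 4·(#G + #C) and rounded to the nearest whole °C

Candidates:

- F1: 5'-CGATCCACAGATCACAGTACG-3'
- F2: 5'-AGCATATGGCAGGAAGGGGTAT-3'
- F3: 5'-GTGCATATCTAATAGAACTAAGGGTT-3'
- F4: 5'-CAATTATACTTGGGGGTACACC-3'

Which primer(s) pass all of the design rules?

F1 (21 nt, A=7 T=3 G=4 C=7): 3' end ACG has 2 G/C ✓; Tm = 2·10 + 4·11 = 64°C ✓ — passes.
F2 (22 nt, A=7 T=4 G=9 C=2): 3' end TAT has 0 G/C, need ≥1 ✗; Tm = 2·11 + 4·11 = 66°C ✓ — fails.
F3 (26 nt, A=9 T=8 G=6 C=3): 3' end GTT has 1 G/C ✓; Tm = 2·17 + 4·9 = 70°C ✓ — passes.
F4 (22 nt, A=6 T=6 G=5 C=5): 3' end ACC has 2 G/C ✓; Tm = 2·12 + 4·10 = 64°C ✓ — passes.

F1, F3 and F4.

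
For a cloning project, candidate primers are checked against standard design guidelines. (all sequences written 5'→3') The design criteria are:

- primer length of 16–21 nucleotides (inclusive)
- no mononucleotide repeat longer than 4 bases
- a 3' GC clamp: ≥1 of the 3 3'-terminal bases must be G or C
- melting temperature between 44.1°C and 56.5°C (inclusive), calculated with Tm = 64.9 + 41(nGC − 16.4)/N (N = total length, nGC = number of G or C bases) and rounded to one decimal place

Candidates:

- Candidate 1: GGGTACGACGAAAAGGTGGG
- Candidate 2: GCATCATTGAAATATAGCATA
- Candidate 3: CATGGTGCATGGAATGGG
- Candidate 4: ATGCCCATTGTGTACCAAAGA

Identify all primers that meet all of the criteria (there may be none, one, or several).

Candidate 1 (20 nt, A=6 T=2 G=10 C=2): length 20 ✓; longest run = 4 ✓; 3' end GGG has 3 G/C ✓; Tm = 64.9 + 41·(12 − 16.4)/20 = 55.9°C ✓ — passes.
Candidate 2 (21 nt, A=9 T=6 G=3 C=3): length 21 ✓; longest run = 3 ✓; 3' end ATA has 0 G/C, need ≥1 ✗; Tm = 64.9 + 41·(6 − 16.4)/21 = 44.6°C ✓ — fails.
Candidate 3 (18 nt, A=4 T=4 G=8 C=2): length 18 ✓; longest run = 3 ✓; 3' end GGG has 3 G/C ✓; Tm = 64.9 + 41·(10 − 16.4)/18 = 50.3°C ✓ — passes.
Candidate 4 (21 nt, A=7 T=5 G=4 C=5): length 21 ✓; longest run = 3 ✓; 3' end AGA has 1 G/C ✓; Tm = 64.9 + 41·(9 − 16.4)/21 = 50.5°C ✓ — passes.

Candidate 1, Candidate 3 and Candidate 4.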